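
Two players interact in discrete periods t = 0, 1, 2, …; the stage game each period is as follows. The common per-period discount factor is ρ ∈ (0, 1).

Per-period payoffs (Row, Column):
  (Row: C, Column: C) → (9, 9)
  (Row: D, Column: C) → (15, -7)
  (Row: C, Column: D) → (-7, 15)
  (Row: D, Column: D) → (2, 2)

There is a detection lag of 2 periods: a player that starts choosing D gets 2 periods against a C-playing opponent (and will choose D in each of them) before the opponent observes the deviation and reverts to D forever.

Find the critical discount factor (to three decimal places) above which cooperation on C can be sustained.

The best deviation is to choose D for all 2 undetected periods, earning 15 each, then 2 forever once detected.
Deviation value: 15(1−ρ^2)/(1−ρ) + 2ρ^2/(1−ρ); cooperation value: 9/(1−ρ).
IC: 9 ≥ 15(1−ρ^2) + 2ρ^2 = 15 − 13ρ^2.
So ρ^2 ≥ 6/13, giving ρ ≥ (6/13)^(1/2) ≈ 0.679.

0.679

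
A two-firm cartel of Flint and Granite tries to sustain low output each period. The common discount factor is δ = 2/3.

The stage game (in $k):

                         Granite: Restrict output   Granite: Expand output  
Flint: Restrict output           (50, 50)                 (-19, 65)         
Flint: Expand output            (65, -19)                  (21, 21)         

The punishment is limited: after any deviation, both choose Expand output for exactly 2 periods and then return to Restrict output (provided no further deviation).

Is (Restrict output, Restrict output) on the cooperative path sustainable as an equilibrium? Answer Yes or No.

Yes

IC: δ+…+δ^2 ≥ (65−50)/(50−21) = 15/29.
At δ = 2/3: partial sum = 1.1111 ≥ 0.5172. Cooperation sustainable.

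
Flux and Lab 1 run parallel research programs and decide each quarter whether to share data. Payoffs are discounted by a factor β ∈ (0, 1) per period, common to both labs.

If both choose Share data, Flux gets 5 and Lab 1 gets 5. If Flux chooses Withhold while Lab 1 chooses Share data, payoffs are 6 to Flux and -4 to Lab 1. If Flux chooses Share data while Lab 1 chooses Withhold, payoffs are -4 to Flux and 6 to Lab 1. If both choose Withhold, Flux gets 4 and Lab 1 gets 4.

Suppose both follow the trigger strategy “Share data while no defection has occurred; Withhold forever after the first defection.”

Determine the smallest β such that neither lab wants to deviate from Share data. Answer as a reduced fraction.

Under grim trigger the critical discount factor is (T−C)/(T−P) with T = 6, C = 5, P = 4.
β* = (6−5)/(6−4) = 1/2.

1/2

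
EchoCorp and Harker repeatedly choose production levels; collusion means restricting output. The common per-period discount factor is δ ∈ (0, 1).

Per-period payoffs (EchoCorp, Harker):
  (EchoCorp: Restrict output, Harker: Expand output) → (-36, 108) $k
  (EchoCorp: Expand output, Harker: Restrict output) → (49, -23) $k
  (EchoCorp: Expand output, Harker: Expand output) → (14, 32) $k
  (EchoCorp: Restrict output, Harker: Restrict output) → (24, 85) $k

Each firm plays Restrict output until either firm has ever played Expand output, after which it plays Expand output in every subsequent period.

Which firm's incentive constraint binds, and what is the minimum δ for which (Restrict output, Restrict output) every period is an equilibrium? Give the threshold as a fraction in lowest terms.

EchoCorp: cooperation gives 24 each period; deviation gives 49 once then 14 forever.
  24/(1−δ) ≥ 49 + 14δ/(1−δ) ⇒ δ ≥ 25/35 = 5/7.
Harker: cooperation gives 85 each period; deviation gives 108 once then 32 forever.
  δ ≥ 23/76.
Both must hold, so the binding constraint is EchoCorp's: δ ≥ 5/7.

EchoCorp; δ ≥ 5/7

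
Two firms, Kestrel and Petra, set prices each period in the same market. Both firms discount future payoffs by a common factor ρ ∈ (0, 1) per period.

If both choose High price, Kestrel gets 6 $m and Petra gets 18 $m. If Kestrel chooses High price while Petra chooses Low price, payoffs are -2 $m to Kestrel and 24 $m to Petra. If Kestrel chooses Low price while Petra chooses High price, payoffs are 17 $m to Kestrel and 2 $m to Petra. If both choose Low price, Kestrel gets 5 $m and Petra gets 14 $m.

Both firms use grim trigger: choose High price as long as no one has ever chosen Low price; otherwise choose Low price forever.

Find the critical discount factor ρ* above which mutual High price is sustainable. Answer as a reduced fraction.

Kestrel's threshold: (17−6)/(17−5) = 11/12.
Petra's threshold: (24−18)/(24−14) = 3/5.
11/12 > 3/5, so Kestrel binds and ρ* = 11/12.

11/12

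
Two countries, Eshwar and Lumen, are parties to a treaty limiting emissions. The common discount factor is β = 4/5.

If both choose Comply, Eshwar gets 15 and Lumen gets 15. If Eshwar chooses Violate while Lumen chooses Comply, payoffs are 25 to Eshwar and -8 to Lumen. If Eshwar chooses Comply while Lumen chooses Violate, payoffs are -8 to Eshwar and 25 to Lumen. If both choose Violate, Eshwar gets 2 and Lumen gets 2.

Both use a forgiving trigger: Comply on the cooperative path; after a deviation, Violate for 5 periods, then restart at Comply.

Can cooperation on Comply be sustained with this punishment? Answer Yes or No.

Yes

Comparing payoff streams over the 6 periods until play realigns: cooperate → 15(1+β+…+β^5); deviate → 25 + 2(β+…+β^5).
Cooperation is sustained iff (15−2)(β+…+β^5) ≥ 25−15.
β+…+β^5 = 4/5·(1−(4/5)^5)/(1−4/5) = 2.6893, and (25−15)/(15−2) = 0.7692.
2.6893 ≥ 0.7692, so cooperation is sustainable.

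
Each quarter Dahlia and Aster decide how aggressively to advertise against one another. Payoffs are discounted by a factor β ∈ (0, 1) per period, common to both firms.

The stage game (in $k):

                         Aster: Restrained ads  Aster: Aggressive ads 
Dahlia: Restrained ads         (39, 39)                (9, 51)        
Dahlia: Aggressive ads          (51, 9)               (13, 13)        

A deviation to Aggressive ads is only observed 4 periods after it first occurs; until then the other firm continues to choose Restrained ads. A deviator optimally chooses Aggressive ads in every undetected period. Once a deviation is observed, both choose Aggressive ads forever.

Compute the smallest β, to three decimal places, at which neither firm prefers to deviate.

Deviating for the 4 undetected periods gains 51−39 = 12 per period over cooperation, then loses 39−13 = 26 per period forever once punishment starts.
Gain: 12(1 + β + … + β^3); loss: 26·β^4/(1−β).
No profitable deviation ⇔ 12(1−β^4) ≤ 26·β^4, i.e. β^4 ≥ 12/(12+26) = 6/19.
Hence β ≥ (6/19)^(1/4) ≈ 0.750.

0.750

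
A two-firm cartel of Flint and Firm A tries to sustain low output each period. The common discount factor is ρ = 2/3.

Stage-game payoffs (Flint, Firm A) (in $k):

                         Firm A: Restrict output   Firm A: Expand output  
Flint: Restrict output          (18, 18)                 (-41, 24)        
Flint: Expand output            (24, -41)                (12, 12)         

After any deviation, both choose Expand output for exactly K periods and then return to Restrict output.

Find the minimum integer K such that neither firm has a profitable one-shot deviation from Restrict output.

IC: ρ(1−ρ^K)/(1−ρ) ≥ (24−18)/(18−12) = 1.
With ρ = 2/3: need 1 − ρ^K ≥ 1·(1−2/3)/(2/3), i.e. ρ^K ≤ 0.5000.
Since (2/3)^1 = 0.6667 and (2/3)^2 = 0.4444, the smallest such K is 2.

2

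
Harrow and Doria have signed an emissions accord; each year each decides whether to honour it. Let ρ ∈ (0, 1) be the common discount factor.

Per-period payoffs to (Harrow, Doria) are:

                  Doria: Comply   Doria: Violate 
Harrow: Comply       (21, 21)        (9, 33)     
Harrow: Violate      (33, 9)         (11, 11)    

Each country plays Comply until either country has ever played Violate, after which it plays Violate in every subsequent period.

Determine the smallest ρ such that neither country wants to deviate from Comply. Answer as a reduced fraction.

One-period gain from deviating is 33 − 21 = 12. The loss is 21 − 11 = 10 in every subsequent period, with present value 10·ρ/(1−ρ).
Deviation is unprofitable when 10·ρ/(1−ρ) ≥ 12, i.e. ρ/(1−ρ) ≥ 6/5.
Equivalently ρ ≥ 12/(12+10) = 6/11.

6/11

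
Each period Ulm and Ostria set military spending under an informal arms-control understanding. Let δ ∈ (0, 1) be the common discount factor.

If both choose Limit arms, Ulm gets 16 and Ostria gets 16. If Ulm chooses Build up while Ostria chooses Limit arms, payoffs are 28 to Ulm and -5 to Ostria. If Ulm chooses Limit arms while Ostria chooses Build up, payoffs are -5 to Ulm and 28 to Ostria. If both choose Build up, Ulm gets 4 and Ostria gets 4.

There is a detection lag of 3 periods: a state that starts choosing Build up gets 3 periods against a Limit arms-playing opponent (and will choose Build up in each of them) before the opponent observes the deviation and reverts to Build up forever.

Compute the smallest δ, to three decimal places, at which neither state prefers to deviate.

0.794

The best deviation is to choose Build up for all 3 undetected periods, earning 28 each, then 4 forever once detected.
Deviation value: 28(1−δ^3)/(1−δ) + 4δ^3/(1−δ); cooperation value: 16/(1−δ).
IC: 16 ≥ 28(1−δ^3) + 4δ^3 = 28 − 24δ^3.
So δ^3 ≥ 12/24 = 1/2, giving δ ≥ (1/2)^(1/3) ≈ 0.794.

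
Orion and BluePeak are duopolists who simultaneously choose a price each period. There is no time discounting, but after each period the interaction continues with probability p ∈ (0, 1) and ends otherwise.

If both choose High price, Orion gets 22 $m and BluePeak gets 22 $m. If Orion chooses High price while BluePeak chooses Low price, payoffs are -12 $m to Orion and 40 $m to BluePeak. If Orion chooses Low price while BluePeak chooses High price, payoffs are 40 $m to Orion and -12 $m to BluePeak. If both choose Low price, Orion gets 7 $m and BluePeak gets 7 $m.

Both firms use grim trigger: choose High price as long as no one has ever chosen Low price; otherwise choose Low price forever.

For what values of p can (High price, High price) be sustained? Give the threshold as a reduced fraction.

6/11

Expected cooperation value is 22 + p·22 + p²·22 + … = 22/(1−p); deviation gives 40 + p·7/(1−p).
22 ≥ 40(1−p) + 7p ⇒ 33p ≥ 18 ⇒ p ≥ 18/33 = 6/11.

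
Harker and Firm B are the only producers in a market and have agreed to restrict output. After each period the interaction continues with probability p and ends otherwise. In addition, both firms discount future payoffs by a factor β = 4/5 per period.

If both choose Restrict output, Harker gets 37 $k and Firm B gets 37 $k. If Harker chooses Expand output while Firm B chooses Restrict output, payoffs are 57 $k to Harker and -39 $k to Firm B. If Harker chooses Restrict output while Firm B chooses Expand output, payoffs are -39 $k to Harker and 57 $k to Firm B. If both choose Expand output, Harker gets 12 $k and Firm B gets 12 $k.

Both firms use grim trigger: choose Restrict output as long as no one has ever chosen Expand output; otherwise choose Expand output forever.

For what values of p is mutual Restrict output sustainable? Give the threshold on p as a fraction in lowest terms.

With continuation probability p and discount β, the effective per-period discount factor is βp.
Grim-trigger IC: βp ≥ (57−37)/(57−12) = 4/9.
So p ≥ (4/9)/(4/5) = 5/9.

5/9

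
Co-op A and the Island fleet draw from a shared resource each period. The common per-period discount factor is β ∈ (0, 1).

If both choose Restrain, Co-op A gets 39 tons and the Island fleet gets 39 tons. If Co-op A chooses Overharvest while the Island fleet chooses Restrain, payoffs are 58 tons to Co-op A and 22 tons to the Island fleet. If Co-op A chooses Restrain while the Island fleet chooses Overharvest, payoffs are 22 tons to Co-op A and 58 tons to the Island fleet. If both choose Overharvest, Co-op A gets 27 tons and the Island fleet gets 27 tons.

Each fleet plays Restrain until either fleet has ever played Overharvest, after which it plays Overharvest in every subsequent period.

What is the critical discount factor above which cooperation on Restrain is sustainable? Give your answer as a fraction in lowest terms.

One-period gain from deviating is 58 − 39 = 19. The loss is 39 − 27 = 12 in every subsequent period, with present value 12·β/(1−β).
Deviation is unprofitable when 12·β/(1−β) ≥ 19, i.e. β/(1−β) ≥ 19/12.
Equivalently β ≥ 19/(19+12) = 19/31.

19/31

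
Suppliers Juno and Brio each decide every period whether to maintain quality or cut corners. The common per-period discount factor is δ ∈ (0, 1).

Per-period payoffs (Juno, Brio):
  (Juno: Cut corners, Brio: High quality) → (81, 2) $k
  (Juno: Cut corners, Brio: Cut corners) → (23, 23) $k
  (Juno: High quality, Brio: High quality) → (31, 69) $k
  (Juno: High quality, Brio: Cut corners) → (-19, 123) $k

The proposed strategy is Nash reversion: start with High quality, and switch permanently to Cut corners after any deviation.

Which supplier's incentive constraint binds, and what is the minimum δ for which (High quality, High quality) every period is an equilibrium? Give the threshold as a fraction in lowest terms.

For Juno: deviation gain 81−31 = 50, per-period punishment loss 31−23 = 8. IC gives δ ≥ 50/58 = 25/29.
For Brio: gain 54, loss 46 per period, so δ ≥ 54/100 = 27/50.
The tighter constraint is Juno's, so cooperation needs δ ≥ 25/29.

Juno; δ ≥ 25/29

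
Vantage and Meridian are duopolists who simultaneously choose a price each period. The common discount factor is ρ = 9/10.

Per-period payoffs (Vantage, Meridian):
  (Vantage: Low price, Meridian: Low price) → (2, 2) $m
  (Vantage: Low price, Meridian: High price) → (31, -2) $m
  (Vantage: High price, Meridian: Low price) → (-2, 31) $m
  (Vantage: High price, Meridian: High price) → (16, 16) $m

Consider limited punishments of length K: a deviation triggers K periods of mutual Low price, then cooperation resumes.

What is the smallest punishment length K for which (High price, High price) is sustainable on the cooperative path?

2

No profitable deviation requires (16−2)(ρ+…+ρ^K) ≥ 31−16, i.e. ρ+…+ρ^K ≥ 15/14 ≈ 1.0714.
With ρ = 9/10, the partial sums are K=1: 0.9000, K=2: 1.7100.
K = 2 is the first length at which the sum reaches 1.0714.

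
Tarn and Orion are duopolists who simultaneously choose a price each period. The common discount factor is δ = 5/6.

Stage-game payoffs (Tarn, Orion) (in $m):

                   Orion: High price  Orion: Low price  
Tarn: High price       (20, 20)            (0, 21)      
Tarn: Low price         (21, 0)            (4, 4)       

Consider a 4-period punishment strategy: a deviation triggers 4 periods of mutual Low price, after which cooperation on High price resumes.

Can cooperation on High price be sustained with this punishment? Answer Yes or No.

IC: δ+…+δ^4 ≥ (21−20)/(20−4) = 1/16.
At δ = 5/6: partial sum = 2.5887 ≥ 0.0625. Cooperation sustainable.

Yes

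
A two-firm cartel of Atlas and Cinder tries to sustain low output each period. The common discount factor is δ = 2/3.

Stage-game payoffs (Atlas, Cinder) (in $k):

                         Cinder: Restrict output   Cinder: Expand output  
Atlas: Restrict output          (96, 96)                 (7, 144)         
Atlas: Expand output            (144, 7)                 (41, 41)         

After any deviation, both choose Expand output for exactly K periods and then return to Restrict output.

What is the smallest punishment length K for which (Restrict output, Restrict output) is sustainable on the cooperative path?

No profitable deviation requires (96−41)(δ+…+δ^K) ≥ 144−96, i.e. δ+…+δ^K ≥ 48/55 ≈ 0.8727.
With δ = 2/3, the partial sums are K=1: 0.6667, K=2: 1.1111.
K = 2 is the first length at which the sum reaches 0.8727.

2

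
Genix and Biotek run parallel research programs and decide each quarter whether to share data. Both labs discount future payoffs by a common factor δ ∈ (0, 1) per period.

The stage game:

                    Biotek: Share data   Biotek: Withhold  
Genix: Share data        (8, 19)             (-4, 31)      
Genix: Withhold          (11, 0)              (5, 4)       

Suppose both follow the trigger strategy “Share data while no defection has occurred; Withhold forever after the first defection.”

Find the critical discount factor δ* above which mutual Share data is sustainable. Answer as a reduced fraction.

For Genix: deviation gain 11−8 = 3, per-period punishment loss 8−5 = 3. IC gives δ ≥ 3/6 = 1/2.
For Biotek: gain 12, loss 15 per period, so δ ≥ 12/27 = 4/9.
The tighter constraint is Genix's, so cooperation needs δ ≥ 1/2.

1/2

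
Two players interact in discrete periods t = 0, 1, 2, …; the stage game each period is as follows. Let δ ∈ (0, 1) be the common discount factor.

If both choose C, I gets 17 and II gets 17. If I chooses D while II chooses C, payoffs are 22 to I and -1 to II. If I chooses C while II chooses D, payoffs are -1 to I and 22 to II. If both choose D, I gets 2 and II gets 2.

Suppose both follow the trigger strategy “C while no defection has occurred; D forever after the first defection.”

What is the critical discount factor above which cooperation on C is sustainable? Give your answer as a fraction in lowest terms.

1/4

17/(1−δ) ≥ 22 + 2δ/(1−δ)
17 ≥ 22 − 20δ
δ ≥ 5/20 = 1/4.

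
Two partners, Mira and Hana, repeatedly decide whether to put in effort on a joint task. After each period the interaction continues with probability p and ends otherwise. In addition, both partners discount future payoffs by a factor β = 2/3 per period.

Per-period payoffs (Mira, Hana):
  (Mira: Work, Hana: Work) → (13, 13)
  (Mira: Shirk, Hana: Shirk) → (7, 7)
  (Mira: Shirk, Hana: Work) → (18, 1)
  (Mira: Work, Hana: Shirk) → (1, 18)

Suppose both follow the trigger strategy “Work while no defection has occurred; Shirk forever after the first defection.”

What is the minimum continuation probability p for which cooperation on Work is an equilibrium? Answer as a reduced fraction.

With continuation probability p and discount β, the effective per-period discount factor is βp.
Grim-trigger IC: βp ≥ (18−13)/(18−7) = 5/11.
So p ≥ (5/11)/(2/3) = 15/22.

15/22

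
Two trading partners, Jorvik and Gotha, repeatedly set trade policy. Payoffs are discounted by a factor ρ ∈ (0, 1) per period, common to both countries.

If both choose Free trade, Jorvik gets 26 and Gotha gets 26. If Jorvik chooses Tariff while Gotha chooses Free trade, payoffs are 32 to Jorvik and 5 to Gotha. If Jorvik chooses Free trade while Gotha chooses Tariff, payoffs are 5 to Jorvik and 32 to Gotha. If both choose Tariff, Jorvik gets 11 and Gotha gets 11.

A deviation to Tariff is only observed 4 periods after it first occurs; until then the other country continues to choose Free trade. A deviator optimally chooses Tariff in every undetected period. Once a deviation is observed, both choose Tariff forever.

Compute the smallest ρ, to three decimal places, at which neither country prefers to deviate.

0.731

The best deviation is to choose Tariff for all 4 undetected periods, earning 32 each, then 11 forever once detected.
Deviation value: 32(1−ρ^4)/(1−ρ) + 11ρ^4/(1−ρ); cooperation value: 26/(1−ρ).
IC: 26 ≥ 32(1−ρ^4) + 11ρ^4 = 32 − 21ρ^4.
So ρ^4 ≥ 6/21 = 2/7, giving ρ ≥ (2/7)^(1/4) ≈ 0.731.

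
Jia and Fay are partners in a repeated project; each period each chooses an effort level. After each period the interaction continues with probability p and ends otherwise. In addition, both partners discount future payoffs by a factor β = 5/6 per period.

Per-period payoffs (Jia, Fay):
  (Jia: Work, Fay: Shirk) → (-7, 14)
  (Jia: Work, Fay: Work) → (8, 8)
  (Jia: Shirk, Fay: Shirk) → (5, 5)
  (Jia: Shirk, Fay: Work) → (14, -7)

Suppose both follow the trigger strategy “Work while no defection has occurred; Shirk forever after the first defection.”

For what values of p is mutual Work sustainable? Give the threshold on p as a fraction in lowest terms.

4/5

Expected continuation weight on next period's payoff is β·p = 5/6·p, which plays the role of the discount factor.
Cooperation requires 5/6·p ≥ (14−8)/(14−5) = 2/3, hence p ≥ 4/5.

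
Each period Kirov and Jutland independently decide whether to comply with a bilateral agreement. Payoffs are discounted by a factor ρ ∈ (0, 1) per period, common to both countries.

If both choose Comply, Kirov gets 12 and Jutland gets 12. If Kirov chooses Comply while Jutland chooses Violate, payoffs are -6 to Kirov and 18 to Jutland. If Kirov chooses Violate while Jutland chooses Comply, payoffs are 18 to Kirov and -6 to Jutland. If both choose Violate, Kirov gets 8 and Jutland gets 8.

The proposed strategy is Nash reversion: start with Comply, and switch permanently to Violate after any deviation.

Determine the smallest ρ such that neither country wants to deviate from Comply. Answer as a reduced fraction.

3/5

Cooperation forever yields 12 each period: 12/(1−ρ).
Deviating yields 18 once, then 8 forever: 18 + 8ρ/(1−ρ).
No profitable deviation requires 12/(1−ρ) ≥ 18 + 8ρ/(1−ρ).
Multiplying by (1−ρ): 12 ≥ 18(1−ρ) + 8ρ = 18 − 10ρ.
So 10ρ ≥ 6, i.e. ρ ≥ 6/10 = 3/5.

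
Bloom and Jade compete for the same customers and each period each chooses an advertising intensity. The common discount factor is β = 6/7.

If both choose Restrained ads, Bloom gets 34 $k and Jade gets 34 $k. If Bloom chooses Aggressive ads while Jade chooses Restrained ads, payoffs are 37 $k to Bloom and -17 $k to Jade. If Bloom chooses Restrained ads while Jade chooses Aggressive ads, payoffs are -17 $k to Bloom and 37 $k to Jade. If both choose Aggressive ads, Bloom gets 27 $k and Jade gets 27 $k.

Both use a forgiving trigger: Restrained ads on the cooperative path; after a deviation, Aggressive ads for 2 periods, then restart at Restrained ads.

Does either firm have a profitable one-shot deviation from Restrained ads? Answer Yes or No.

Comparing payoff streams over the 3 periods until play realigns: cooperate → 34(1+β+…+β^2); deviate → 37 + 27(β+…+β^2).
Cooperation is sustained iff (34−27)(β+…+β^2) ≥ 37−34.
β+…+β^2 = 6/7·(1−(6/7)^2)/(1−6/7) = 1.5918, and (37−34)/(34−27) = 0.4286.
1.5918 ≥ 0.4286, so cooperation is sustainable.

No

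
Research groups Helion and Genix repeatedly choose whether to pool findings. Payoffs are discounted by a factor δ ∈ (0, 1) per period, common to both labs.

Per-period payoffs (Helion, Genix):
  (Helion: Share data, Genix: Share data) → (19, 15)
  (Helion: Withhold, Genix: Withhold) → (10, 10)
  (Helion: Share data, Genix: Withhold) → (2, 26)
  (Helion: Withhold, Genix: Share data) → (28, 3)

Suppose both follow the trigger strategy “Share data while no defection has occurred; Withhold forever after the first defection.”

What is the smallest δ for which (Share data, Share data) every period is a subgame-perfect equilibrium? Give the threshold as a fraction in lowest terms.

For Helion: deviation gain 28−19 = 9, per-period punishment loss 19−10 = 9. IC gives δ ≥ 9/18 = 1/2.
For Genix: gain 11, loss 5 per period, so δ ≥ 11/16.
The tighter constraint is Genix's, so cooperation needs δ ≥ 11/16.

11/16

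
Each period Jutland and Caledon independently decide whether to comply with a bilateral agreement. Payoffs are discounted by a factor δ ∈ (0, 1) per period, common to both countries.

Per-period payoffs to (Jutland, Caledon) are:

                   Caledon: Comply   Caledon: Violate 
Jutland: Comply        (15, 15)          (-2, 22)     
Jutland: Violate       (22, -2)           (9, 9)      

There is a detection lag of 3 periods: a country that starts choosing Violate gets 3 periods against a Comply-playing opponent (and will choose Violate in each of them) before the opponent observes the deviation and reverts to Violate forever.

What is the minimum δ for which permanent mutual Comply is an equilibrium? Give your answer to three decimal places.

The best deviation is to choose Violate for all 3 undetected periods, earning 22 each, then 9 forever once detected.
Deviation value: 22(1−δ^3)/(1−δ) + 9δ^3/(1−δ); cooperation value: 15/(1−δ).
IC: 15 ≥ 22(1−δ^3) + 9δ^3 = 22 − 13δ^3.
So δ^3 ≥ 7/13, giving δ ≥ (7/13)^(1/3) ≈ 0.814.

0.814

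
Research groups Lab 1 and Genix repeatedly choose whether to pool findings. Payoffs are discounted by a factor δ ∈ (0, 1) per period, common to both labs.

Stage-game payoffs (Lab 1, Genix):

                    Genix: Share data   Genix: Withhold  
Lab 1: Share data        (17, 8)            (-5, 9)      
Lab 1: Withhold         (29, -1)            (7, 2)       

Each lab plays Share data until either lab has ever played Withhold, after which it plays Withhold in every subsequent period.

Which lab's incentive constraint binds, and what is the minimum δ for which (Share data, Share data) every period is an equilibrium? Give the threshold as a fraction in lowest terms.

Lab 1; δ ≥ 6/11

Lab 1's threshold: (29−17)/(29−7) = 6/11.
Genix's threshold: (9−8)/(9−2) = 1/7.
6/11 > 1/7, so Lab 1 binds and δ* = 6/11.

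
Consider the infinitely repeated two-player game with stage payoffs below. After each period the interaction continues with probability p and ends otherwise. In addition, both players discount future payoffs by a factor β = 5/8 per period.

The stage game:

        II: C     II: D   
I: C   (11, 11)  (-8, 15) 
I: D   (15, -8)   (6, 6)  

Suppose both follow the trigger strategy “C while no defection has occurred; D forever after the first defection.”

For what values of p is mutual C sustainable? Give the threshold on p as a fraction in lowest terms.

With continuation probability p and discount β, the effective per-period discount factor is βp.
Grim-trigger IC: βp ≥ (15−11)/(15−6) = 4/9.
So p ≥ (4/9)/(5/8) = 32/45.

32/45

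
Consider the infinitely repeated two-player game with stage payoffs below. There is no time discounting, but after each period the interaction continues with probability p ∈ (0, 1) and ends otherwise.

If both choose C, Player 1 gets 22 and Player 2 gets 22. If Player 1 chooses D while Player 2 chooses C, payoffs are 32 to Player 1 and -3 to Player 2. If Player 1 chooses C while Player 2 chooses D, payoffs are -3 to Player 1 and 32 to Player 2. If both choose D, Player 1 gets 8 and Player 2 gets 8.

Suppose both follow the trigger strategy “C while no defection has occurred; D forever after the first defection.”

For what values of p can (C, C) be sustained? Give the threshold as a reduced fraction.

5/12

Expected cooperation value is 22 + p·22 + p²·22 + … = 22/(1−p); deviation gives 32 + p·8/(1−p).
22 ≥ 32(1−p) + 8p ⇒ 24p ≥ 10 ⇒ p ≥ 10/24 = 5/12.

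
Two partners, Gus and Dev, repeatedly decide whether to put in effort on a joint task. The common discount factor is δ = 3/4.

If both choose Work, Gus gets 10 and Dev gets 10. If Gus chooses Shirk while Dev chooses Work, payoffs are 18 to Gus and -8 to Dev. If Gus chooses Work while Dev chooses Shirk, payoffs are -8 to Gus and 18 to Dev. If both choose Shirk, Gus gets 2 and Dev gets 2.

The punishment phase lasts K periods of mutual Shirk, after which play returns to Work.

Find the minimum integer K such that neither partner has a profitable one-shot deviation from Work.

2

No profitable deviation requires (10−2)(δ+…+δ^K) ≥ 18−10, i.e. δ+…+δ^K ≥ 1 ≈ 1.0000.
With δ = 3/4, the partial sums are K=1: 0.7500, K=2: 1.3125.
K = 2 is the first length at which the sum reaches 1.0000.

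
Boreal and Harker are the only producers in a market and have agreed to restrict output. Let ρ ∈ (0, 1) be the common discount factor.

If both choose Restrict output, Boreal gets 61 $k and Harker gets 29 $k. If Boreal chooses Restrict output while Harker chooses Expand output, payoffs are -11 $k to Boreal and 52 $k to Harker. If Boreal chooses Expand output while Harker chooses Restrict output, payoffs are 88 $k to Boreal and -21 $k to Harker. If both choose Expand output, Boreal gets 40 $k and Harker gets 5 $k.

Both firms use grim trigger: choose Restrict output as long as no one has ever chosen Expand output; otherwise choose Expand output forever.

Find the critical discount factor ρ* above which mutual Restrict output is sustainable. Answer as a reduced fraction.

Boreal's threshold: (88−61)/(88−40) = 9/16.
Harker's threshold: (52−29)/(52−5) = 23/47.
9/16 > 23/47, so Boreal binds and ρ* = 9/16.

9/16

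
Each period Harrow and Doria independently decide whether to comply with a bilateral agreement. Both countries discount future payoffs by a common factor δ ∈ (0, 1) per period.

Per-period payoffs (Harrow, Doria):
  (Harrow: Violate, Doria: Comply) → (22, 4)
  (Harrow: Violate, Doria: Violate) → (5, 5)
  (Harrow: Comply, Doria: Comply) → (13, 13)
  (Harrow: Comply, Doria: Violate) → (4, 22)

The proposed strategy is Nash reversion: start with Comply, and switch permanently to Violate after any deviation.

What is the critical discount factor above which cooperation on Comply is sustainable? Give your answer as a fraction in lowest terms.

9/17

Under grim trigger the critical discount factor is (T−C)/(T−P) with T = 22, C = 13, P = 5.
δ* = (22−13)/(22−5) = 9/17.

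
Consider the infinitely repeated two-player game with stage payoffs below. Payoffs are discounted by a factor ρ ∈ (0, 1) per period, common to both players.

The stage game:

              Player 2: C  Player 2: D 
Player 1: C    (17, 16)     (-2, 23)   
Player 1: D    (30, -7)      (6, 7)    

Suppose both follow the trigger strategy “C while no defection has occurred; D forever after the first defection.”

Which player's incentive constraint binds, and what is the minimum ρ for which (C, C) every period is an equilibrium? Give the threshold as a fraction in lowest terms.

Player 1's threshold: (30−17)/(30−6) = 13/24.
Player 2's threshold: (23−16)/(23−7) = 7/16.
13/24 > 7/16, so Player 1 binds and ρ* = 13/24.

Player 1; ρ ≥ 13/24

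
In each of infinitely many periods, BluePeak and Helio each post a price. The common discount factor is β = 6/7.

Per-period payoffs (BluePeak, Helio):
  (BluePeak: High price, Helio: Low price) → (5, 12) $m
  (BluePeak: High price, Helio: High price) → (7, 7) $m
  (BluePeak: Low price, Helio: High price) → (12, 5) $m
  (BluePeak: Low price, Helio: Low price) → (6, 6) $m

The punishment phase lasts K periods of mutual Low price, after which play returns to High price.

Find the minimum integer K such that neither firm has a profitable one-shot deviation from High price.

12

IC: β(1−β^K)/(1−β) ≥ (12−7)/(7−6) = 5.
With β = 6/7: need 1 − β^K ≥ 5·(1−6/7)/(6/7), i.e. β^K ≤ 0.1667.
Since (6/7)^11 = 0.1835 and (6/7)^12 = 0.1573, the smallest such K is 12.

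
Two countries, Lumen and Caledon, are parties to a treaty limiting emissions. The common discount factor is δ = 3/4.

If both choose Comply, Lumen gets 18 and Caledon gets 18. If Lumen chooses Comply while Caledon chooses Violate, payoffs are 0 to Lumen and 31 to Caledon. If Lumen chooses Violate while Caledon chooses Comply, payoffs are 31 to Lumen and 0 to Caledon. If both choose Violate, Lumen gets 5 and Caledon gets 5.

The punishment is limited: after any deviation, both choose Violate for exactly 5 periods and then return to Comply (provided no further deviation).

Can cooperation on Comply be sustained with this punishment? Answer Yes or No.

Comparing payoff streams over the 6 periods until play realigns: cooperate → 18(1+δ+…+δ^5); deviate → 31 + 5(δ+…+δ^5).
Cooperation is sustained iff (18−5)(δ+…+δ^5) ≥ 31−18.
δ+…+δ^5 = 3/4·(1−(3/4)^5)/(1−3/4) = 2.2881, and (31−18)/(18−5) = 1.0000.
2.2881 ≥ 1.0000, so cooperation is sustainable.

Yes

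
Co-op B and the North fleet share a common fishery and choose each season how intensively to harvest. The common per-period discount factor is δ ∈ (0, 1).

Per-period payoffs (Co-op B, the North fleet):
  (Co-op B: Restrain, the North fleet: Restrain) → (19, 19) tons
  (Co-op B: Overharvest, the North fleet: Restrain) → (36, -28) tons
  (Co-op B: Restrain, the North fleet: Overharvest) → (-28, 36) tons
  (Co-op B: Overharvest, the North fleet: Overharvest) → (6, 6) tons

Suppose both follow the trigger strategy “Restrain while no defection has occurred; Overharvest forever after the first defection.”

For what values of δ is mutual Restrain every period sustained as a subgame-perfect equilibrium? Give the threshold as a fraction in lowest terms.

17/30

One-period gain from deviating is 36 − 19 = 17. The loss is 19 − 6 = 13 in every subsequent period, with present value 13·δ/(1−δ).
Deviation is unprofitable when 13·δ/(1−δ) ≥ 17, i.e. δ/(1−δ) ≥ 17/13.
Equivalently δ ≥ 17/(17+13) = 17/30.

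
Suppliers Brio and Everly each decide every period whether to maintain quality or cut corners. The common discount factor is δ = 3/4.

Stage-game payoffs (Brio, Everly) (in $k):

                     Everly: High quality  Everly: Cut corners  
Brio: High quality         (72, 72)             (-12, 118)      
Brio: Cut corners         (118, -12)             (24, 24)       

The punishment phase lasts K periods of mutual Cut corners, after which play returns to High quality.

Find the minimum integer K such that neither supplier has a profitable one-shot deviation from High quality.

IC: δ(1−δ^K)/(1−δ) ≥ (118−72)/(72−24) = 23/24.
With δ = 3/4: need 1 − δ^K ≥ 23/24·(1−3/4)/(3/4), i.e. δ^K ≤ 0.6806.
Since (3/4)^1 = 0.7500 and (3/4)^2 = 0.5625, the smallest such K is 2.

2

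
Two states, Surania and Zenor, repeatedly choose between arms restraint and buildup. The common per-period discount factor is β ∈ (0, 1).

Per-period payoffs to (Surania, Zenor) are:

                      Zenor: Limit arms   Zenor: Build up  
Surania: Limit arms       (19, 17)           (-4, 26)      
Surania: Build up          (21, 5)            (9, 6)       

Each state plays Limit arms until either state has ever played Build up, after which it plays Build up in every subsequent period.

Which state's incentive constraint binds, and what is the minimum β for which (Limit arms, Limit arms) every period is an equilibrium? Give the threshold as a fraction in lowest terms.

Zenor; β ≥ 9/20

For Surania: deviation gain 21−19 = 2, per-period punishment loss 19−9 = 10. IC gives β ≥ 2/12 = 1/6.
For Zenor: gain 9, loss 11 per period, so β ≥ 9/20.
The tighter constraint is Zenor's, so cooperation needs β ≥ 9/20.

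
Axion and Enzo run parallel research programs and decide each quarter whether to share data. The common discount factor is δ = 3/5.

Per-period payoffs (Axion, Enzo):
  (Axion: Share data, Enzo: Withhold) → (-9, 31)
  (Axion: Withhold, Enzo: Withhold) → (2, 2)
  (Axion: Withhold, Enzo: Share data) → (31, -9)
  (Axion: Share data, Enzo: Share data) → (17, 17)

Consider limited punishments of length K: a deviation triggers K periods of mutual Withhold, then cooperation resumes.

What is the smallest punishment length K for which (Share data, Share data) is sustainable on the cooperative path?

IC: δ(1−δ^K)/(1−δ) ≥ (31−17)/(17−2) = 14/15.
With δ = 3/5: need 1 − δ^K ≥ 14/15·(1−3/5)/(3/5), i.e. δ^K ≤ 0.3778.
Since (3/5)^1 = 0.6000 and (3/5)^2 = 0.3600, the smallest such K is 2.

2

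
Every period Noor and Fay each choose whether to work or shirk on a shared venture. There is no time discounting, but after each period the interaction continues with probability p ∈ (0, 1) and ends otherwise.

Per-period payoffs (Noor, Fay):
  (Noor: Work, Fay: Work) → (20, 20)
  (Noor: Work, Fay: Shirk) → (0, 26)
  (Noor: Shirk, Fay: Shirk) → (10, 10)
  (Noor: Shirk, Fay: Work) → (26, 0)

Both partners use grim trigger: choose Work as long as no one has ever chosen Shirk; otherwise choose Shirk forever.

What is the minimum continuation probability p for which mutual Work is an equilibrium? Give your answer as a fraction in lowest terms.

With no time discounting, the continuation probability p plays the role of the discount factor.
Grim-trigger IC: 20/(1−p) ≥ 26 + 10p/(1−p) ⇒ p ≥ (26−20)/(26−10) = 3/8.

3/8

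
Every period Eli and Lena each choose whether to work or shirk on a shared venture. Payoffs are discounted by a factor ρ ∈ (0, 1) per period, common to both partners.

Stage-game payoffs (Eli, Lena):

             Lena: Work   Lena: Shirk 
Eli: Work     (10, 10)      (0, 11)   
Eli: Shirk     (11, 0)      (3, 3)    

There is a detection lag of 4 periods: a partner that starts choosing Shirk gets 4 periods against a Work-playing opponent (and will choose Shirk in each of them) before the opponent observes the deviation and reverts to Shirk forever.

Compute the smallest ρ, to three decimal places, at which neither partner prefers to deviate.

Deviating for the 4 undetected periods gains 11−10 = 1 per period over cooperation, then loses 10−3 = 7 per period forever once punishment starts.
Gain: 1(1 + ρ + … + ρ^3); loss: 7·ρ^4/(1−ρ).
No profitable deviation ⇔ 1(1−ρ^4) ≤ 7·ρ^4, i.e. ρ^4 ≥ 1/(1+7) = 1/8.
Hence ρ ≥ (1/8)^(1/4) ≈ 0.595.

0.595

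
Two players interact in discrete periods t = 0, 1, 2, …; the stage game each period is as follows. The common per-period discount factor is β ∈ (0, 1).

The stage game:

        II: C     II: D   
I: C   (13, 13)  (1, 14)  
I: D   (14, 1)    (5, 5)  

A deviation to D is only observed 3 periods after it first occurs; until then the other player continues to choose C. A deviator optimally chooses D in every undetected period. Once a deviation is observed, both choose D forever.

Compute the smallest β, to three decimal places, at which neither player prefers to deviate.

0.481

Deviating for the 3 undetected periods gains 14−13 = 1 per period over cooperation, then loses 13−5 = 8 per period forever once punishment starts.
Gain: 1(1 + β + … + β^2); loss: 8·β^3/(1−β).
No profitable deviation ⇔ 1(1−β^3) ≤ 8·β^3, i.e. β^3 ≥ 1/(1+8) = 1/9.
Hence β ≥ (1/9)^(1/3) ≈ 0.481.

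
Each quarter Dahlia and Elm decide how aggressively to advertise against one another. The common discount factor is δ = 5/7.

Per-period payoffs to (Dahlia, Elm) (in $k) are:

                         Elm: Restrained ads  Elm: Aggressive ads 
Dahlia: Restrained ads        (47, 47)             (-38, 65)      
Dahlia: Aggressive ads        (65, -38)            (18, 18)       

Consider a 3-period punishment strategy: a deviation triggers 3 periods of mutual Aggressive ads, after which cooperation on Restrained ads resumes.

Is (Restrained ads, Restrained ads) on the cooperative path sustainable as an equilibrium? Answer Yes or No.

IC: δ+…+δ^3 ≥ (65−47)/(47−18) = 18/29.
At δ = 5/7: partial sum = 1.5889 ≥ 0.6207. Cooperation sustainable.

Yes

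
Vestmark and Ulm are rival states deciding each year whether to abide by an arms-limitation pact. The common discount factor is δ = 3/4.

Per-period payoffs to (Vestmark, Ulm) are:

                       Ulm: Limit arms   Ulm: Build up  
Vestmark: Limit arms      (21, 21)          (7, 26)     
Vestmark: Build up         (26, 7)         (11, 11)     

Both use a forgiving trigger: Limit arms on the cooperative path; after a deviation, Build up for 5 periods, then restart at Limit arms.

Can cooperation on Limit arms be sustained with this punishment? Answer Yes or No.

Yes

A one-shot deviation gives 26 now, then 11 for 5 periods, then back to 21.
Gain from deviating: (26−21) today; loss: (21−11) in each of the next 5 periods.
No-deviation condition: (21−11)(δ+…+δ^5) ≥ 26−21, i.e. δ+…+δ^5 ≥ 1/2.
At δ = 3/4: δ+…+δ^5 = 2.2881 ≥ 0.5000.
So cooperation is sustainable.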